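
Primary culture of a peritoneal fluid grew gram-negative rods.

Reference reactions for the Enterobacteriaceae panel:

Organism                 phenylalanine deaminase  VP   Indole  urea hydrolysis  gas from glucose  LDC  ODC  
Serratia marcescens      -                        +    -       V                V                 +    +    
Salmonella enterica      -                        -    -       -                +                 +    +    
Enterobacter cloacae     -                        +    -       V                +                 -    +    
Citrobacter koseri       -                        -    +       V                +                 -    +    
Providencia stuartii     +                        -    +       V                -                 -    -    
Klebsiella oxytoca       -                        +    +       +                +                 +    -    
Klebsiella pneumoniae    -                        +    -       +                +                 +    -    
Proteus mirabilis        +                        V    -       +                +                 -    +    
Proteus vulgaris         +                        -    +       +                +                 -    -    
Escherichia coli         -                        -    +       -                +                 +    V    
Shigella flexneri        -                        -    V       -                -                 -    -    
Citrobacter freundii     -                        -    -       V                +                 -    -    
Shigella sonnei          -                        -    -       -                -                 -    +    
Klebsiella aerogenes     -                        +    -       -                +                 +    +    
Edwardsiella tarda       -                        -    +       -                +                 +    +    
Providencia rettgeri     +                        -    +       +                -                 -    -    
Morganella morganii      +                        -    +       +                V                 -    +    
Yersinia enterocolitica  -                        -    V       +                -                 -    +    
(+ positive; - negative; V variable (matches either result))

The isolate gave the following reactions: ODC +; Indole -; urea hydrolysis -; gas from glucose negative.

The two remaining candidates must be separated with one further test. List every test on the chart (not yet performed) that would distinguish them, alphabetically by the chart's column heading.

LDC, VP

ODC +: excludes 7 organisms — 11 left.
urea hydrolysis -: excludes Proteus mirabilis, Morganella morganii, Yersinia enterocolitica — 8 left.
Indole -: excludes Citrobacter koseri, Escherichia coli, Edwardsiella tarda — 5 left.
gas from glucose -: excludes Salmonella enterica, Enterobacter cloacae, Klebsiella aerogenes — 2 left.
Two candidates remain: Serratia marcescens and Shigella sonnei.
  phenylalanine deaminase: - vs - — same for both, does not separate.
  VP: Serratia marcescens +, Shigella sonnei - — discriminates.
  LDC: Serratia marcescens +, Shigella sonnei - — discriminates.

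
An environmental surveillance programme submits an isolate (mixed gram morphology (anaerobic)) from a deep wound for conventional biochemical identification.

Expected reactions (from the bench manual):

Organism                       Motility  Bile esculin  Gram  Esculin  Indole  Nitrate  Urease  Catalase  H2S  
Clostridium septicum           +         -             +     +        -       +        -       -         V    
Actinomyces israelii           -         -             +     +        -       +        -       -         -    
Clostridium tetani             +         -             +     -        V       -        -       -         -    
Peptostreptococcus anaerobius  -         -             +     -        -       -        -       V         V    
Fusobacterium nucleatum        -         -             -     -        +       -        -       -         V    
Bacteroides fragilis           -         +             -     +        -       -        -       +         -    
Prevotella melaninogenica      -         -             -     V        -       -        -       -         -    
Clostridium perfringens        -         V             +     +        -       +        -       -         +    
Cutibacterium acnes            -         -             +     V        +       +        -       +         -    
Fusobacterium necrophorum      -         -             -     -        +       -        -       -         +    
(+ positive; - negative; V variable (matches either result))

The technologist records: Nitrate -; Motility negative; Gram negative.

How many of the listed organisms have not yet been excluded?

4

Motility -: excludes Clostridium septicum, Clostridium tetani — 8 left.
Nitrate -: excludes Actinomyces israelii, Clostridium perfringens, Cutibacterium acnes — 5 left.
Gram -: excludes Peptostreptococcus anaerobius — 4 left.
Still consistent: Bacteroides fragilis, Fusobacterium necrophorum, Fusobacterium nucleatum, Prevotella melaninogenica.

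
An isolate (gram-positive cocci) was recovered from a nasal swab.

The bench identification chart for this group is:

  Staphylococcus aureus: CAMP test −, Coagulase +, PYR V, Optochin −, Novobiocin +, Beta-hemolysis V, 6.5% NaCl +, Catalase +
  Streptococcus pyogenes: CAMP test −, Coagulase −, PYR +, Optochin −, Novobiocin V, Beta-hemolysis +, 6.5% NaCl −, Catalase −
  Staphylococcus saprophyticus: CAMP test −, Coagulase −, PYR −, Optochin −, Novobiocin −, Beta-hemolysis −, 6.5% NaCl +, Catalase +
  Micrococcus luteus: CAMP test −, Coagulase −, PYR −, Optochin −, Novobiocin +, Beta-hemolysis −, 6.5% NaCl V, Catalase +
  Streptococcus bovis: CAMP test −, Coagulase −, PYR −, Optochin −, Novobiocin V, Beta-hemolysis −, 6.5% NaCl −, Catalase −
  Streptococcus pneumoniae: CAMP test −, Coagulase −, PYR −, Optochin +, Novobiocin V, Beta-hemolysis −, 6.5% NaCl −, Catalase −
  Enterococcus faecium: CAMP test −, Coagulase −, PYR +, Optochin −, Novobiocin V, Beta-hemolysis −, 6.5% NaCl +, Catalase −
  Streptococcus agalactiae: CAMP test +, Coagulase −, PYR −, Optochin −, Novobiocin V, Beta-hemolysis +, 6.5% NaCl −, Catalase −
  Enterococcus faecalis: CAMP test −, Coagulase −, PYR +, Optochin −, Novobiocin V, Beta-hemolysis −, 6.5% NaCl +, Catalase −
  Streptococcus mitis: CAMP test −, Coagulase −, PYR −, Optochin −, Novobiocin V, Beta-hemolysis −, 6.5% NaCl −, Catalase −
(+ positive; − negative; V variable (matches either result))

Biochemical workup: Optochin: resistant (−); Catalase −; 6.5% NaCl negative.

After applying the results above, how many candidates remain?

4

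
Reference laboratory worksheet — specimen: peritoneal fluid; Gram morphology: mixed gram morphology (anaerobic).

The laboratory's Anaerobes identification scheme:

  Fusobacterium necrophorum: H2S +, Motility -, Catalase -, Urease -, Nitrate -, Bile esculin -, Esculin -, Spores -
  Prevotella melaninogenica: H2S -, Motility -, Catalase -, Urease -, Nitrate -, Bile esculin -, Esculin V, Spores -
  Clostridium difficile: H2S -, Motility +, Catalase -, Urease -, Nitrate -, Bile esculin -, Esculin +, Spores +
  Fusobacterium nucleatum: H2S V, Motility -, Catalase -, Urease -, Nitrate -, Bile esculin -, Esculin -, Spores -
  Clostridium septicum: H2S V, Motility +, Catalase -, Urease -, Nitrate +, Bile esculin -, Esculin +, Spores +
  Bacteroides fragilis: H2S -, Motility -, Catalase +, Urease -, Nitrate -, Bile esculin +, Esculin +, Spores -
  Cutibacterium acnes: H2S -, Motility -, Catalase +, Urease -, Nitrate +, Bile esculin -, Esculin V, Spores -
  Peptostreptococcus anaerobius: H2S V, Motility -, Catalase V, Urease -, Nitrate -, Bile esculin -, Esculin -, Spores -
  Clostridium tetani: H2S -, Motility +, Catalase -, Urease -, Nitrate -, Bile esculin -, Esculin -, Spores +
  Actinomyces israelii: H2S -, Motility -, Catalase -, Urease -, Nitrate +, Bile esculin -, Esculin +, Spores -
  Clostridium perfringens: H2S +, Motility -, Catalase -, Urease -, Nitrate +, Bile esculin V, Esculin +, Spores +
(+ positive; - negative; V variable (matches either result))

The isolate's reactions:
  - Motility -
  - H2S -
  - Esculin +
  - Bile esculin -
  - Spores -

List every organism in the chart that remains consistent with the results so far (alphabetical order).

Actinomyces israelii, Cutibacterium acnes, Prevotella melaninogenica

Spores -: excludes Clostridium difficile, Clostridium septicum, Clostridium tetani, Clostridium perfringens — 7 left.
Motility -: all 7 remaining candidates are consistent.
Bile esculin -: excludes Bacteroides fragilis — 6 left.
H2S -: excludes Fusobacterium necrophorum — 5 left.
Esculin +: excludes Fusobacterium nucleatum, Peptostreptococcus anaerobius — 3 left.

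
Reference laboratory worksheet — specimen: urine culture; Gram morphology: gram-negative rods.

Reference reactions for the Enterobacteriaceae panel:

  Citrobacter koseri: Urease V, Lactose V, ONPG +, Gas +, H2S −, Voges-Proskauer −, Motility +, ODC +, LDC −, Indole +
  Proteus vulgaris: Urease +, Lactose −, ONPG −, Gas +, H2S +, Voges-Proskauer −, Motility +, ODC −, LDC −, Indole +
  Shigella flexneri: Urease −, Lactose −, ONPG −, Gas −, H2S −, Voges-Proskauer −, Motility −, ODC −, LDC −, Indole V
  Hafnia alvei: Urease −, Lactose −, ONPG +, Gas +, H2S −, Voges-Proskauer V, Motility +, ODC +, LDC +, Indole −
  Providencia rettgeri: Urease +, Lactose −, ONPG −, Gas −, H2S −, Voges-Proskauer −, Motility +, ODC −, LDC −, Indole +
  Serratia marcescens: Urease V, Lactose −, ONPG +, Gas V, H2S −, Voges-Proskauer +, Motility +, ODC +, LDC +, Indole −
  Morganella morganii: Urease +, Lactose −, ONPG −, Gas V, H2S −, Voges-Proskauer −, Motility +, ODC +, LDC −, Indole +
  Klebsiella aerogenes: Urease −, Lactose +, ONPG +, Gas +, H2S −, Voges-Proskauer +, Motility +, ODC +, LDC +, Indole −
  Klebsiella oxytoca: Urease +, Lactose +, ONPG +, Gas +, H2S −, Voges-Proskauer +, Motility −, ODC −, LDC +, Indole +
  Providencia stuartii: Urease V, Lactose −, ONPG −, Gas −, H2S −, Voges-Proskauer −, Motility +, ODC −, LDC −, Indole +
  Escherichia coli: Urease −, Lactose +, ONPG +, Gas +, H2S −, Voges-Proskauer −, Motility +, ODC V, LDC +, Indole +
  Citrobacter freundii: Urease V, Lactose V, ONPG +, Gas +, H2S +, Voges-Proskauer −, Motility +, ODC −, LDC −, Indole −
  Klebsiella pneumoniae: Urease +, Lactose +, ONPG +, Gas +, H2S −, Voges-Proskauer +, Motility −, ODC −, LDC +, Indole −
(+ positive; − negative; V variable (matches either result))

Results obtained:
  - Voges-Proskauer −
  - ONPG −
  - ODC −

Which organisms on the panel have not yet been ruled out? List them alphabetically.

ONPG −: excludes 8 organisms — 5 left.
ODC −: excludes Morganella morganii — 4 left.
Voges-Proskauer −: all 4 remaining candidates are consistent.

Proteus vulgaris, Providencia rettgeri, Providencia stuartii, Shigella flexneri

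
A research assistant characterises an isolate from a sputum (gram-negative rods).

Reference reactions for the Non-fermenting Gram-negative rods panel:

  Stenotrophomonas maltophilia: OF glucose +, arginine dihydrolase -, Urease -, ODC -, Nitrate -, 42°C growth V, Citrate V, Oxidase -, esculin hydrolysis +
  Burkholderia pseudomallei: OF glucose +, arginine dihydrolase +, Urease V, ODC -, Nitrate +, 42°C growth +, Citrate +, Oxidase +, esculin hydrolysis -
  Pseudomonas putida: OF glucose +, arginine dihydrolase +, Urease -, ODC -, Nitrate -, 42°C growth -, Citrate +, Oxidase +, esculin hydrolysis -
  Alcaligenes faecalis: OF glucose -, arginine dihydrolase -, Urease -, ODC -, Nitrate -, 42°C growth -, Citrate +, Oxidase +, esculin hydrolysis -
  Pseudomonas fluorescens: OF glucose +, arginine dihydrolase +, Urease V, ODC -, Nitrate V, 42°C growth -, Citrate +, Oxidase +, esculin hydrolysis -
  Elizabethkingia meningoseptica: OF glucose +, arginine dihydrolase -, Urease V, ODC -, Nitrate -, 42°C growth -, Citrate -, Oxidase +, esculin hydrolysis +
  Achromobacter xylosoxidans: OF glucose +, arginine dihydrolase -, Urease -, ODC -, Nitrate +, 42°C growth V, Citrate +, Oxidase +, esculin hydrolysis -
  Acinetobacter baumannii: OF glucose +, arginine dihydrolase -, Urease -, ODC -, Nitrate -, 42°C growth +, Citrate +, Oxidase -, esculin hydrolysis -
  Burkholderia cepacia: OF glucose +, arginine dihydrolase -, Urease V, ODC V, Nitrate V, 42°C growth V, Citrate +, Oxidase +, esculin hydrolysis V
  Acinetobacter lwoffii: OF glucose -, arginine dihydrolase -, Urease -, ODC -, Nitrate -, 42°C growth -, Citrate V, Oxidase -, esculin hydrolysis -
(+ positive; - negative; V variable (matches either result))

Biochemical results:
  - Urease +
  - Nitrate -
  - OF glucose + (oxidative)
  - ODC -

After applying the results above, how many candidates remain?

Nitrate -: excludes Burkholderia pseudomallei, Achromobacter xylosoxidans — 8 left.
OF glucose +: excludes Alcaligenes faecalis, Acinetobacter lwoffii — 6 left.
ODC -: all 6 remaining candidates are consistent.
Urease +: excludes Stenotrophomonas maltophilia, Pseudomonas putida, Acinetobacter baumannii — 3 left.
Still consistent: Burkholderia cepacia, Elizabethkingia meningoseptica, Pseudomonas fluorescens.

3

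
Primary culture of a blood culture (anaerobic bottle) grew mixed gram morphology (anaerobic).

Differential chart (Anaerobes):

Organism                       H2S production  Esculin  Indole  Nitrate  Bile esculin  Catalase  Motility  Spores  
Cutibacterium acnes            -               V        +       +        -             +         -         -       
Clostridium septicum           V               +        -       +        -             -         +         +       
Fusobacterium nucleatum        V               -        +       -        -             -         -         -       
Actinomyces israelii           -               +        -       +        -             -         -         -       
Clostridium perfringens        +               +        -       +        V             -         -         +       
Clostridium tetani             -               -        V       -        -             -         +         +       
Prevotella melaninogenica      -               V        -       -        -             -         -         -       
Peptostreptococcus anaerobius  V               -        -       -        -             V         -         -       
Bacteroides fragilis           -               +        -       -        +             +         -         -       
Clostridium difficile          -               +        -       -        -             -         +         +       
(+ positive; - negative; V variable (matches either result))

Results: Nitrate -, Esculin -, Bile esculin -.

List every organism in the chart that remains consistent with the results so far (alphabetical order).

Clostridium tetani, Fusobacterium nucleatum, Peptostreptococcus anaerobius, Prevotella melaninogenica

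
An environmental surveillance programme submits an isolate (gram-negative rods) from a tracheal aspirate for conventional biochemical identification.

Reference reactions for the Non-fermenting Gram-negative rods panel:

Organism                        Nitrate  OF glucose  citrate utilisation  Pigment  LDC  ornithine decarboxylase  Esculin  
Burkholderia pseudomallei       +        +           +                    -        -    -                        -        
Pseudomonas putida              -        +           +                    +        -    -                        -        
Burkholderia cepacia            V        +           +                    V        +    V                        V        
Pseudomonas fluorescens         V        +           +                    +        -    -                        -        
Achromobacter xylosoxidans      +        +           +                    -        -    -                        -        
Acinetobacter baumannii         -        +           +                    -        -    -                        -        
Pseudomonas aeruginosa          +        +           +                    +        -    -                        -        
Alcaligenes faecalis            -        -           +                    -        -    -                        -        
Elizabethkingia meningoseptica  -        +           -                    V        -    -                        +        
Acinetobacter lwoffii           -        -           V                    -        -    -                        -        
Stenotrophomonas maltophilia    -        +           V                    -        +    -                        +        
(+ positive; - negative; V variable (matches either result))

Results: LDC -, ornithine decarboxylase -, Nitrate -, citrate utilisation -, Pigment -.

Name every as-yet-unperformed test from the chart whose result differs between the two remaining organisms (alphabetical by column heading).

Esculin, OF glucose

citrate utilisation -: excludes 8 organisms — 3 left.
Nitrate -: all 3 remaining candidates are consistent.
ornithine decarboxylase -: all 3 remaining candidates are consistent.
Pigment -: all 3 remaining candidates are consistent.
LDC -: excludes Stenotrophomonas maltophilia — 2 left.
Two candidates remain: Acinetobacter lwoffii and Elizabethkingia meningoseptica.
  OF glucose: Acinetobacter lwoffii -, Elizabethkingia meningoseptica + — discriminates.
  Esculin: Acinetobacter lwoffii -, Elizabethkingia meningoseptica + — discriminates.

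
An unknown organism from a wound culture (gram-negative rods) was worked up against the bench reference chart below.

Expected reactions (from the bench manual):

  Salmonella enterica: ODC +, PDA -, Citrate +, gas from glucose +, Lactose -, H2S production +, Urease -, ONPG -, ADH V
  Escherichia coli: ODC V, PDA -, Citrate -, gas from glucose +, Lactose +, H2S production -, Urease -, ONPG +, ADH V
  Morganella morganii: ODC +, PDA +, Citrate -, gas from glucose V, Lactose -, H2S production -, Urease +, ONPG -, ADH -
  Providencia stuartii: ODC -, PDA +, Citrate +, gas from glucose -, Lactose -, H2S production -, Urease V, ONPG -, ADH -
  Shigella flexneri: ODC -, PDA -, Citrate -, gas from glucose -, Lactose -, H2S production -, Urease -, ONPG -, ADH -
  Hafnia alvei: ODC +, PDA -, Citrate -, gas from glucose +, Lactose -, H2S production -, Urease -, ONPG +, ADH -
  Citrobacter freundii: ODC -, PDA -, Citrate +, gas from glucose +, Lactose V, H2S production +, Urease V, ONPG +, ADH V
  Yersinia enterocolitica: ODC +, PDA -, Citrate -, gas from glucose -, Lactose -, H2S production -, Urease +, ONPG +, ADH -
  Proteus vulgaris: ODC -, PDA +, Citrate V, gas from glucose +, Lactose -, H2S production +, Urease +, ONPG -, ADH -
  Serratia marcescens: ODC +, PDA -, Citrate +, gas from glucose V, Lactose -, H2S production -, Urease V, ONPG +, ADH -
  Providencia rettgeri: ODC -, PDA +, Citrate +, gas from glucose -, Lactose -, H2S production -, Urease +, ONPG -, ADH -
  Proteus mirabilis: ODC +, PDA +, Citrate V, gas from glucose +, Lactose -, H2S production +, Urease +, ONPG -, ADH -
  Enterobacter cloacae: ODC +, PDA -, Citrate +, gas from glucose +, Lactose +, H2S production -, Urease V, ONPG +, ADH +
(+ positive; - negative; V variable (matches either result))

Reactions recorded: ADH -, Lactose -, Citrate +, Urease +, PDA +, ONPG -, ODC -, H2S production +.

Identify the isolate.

Proteus vulgaris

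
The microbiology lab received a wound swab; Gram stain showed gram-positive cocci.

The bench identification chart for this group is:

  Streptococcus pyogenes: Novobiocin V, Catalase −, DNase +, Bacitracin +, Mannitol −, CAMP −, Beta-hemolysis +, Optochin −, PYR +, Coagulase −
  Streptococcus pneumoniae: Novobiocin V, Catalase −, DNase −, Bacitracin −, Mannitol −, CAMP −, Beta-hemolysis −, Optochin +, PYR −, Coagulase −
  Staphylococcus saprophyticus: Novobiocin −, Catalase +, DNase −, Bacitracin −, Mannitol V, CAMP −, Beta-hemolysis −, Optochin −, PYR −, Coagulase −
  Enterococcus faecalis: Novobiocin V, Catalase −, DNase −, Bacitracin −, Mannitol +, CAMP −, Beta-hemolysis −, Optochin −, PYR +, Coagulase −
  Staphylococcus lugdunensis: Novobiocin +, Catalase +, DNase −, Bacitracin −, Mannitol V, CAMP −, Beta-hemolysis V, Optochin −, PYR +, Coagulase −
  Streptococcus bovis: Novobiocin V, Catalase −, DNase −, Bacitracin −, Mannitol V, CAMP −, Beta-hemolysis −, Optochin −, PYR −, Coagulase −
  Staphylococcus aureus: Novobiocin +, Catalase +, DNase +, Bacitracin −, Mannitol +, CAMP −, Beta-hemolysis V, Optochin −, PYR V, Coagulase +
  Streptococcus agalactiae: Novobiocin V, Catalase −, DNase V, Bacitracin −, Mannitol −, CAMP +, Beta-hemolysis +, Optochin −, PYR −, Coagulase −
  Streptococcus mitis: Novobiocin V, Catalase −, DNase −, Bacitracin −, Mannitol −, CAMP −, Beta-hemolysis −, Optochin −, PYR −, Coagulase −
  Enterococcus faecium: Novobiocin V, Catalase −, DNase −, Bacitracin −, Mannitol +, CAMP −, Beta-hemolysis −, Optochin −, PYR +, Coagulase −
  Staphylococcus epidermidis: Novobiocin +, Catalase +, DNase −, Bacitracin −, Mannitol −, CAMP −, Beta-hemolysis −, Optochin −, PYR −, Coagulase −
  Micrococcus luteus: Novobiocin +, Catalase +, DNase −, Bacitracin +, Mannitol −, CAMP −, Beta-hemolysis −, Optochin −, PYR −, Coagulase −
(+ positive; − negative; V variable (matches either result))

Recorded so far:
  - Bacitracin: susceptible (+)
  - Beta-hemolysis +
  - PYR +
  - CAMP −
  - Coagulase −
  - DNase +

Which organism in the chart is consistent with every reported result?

Coagulase −: excludes Staphylococcus aureus — 11 left.
Bacitracin +: excludes 9 organisms — 2 left.
DNase +: excludes Micrococcus luteus — 1 left.
CAMP −: the one remaining candidate is consistent.
PYR +: the one remaining candidate is consistent.
Beta-hemolysis +: the one remaining candidate is consistent.

Streptococcus pyogenes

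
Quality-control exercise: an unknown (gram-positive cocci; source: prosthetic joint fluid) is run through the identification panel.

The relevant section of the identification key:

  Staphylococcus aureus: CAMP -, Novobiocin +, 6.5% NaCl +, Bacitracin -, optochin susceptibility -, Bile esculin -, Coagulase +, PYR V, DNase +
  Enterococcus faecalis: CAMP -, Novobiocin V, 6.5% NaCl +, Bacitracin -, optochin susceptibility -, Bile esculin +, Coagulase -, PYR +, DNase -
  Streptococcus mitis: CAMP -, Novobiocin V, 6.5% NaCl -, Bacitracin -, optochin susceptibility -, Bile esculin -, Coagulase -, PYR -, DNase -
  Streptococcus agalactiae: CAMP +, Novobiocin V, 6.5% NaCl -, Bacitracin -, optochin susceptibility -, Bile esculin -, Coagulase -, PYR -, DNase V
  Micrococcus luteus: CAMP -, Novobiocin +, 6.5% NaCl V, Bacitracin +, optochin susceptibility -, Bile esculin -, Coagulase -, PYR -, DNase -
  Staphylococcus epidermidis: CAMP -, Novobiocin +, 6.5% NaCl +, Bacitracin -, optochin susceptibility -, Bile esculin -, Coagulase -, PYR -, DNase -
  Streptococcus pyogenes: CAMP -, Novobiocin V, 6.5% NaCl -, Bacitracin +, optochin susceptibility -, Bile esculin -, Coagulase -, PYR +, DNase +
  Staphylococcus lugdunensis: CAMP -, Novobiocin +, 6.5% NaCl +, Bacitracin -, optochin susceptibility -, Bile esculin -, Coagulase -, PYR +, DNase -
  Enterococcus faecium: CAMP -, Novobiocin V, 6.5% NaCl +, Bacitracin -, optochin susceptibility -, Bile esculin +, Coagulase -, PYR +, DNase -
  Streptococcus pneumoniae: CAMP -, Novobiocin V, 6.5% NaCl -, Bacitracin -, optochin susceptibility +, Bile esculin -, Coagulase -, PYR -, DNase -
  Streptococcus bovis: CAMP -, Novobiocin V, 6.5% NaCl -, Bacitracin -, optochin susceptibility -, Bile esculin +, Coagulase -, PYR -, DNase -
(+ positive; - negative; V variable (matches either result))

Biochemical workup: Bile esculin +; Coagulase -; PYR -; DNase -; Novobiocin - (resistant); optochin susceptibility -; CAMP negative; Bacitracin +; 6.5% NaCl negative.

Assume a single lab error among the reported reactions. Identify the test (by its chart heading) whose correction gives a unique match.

As reported, no row in the chart matches all 9 reactions.
Reversing Novobiocin → still no organism matches.
Reversing 6.5% NaCl → still no organism matches.
Reversing Bile esculin → still no organism matches.
Reversing Bacitracin (to -) → unique match: Streptococcus bovis.
Reversing optochin susceptibility → still no organism matches.
Reversing Coagulase → still no organism matches.
Reversing DNase → still no organism matches.
Reversing CAMP → still no organism matches.
Reversing PYR → still no organism matches.

Bacitracin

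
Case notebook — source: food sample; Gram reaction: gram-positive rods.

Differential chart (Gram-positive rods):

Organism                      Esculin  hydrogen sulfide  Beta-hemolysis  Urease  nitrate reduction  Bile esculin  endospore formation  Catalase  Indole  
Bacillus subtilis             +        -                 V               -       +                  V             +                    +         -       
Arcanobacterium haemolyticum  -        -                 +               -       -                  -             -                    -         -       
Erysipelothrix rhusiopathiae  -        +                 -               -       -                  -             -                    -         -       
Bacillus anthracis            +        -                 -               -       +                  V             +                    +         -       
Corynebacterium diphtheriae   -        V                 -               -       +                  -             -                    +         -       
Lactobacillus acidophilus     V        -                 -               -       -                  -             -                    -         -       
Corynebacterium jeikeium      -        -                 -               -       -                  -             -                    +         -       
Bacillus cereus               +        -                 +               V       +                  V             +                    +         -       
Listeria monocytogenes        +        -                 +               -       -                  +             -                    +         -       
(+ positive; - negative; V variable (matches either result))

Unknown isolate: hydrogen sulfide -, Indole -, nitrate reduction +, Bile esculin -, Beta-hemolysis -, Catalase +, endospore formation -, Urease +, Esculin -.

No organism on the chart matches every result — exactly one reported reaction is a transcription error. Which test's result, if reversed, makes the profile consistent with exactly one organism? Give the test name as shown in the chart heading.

As reported, no row in the chart matches all 9 reactions.
Reversing Beta-hemolysis → still no organism matches.
Reversing hydrogen sulfide → still no organism matches.
Reversing endospore formation → still no organism matches.
Reversing Indole → still no organism matches.
Reversing Bile esculin → still no organism matches.
Reversing Urease (to -) → unique match: Corynebacterium diphtheriae.
Reversing Catalase → still no organism matches.
Reversing Esculin → still no organism matches.
Reversing nitrate reduction → still no organism matches.

Urease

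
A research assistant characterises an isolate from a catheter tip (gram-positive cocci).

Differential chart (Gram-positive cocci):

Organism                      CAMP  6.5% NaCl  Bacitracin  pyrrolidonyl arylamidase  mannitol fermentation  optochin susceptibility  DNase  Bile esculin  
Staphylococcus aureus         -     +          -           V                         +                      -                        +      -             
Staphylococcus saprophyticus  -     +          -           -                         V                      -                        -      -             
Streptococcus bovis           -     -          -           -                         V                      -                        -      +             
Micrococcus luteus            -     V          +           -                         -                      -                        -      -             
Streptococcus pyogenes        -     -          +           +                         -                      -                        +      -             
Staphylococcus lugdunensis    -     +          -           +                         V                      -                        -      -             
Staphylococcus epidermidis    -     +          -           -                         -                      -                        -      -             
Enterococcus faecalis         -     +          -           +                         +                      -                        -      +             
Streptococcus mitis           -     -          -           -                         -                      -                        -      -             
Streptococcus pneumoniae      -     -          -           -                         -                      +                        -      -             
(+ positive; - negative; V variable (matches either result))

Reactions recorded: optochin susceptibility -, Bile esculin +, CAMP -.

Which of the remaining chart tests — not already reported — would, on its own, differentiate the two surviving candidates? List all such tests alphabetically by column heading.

Bile esculin +: excludes 8 organisms — 2 left.
CAMP -: all 2 remaining candidates are consistent.
optochin susceptibility -: all 2 remaining candidates are consistent.
Two candidates remain: Enterococcus faecalis and Streptococcus bovis.
  6.5% NaCl: Enterococcus faecalis +, Streptococcus bovis - — discriminates.
  Bacitracin: - vs - — same for both, does not separate.
  pyrrolidonyl arylamidase: Enterococcus faecalis +, Streptococcus bovis - — discriminates.
  mannitol fermentation: + vs V — variable for at least one, does not separate.
  DNase: - vs - — same for both, does not separate.

6.5% NaCl, pyrrolidonyl arylamidase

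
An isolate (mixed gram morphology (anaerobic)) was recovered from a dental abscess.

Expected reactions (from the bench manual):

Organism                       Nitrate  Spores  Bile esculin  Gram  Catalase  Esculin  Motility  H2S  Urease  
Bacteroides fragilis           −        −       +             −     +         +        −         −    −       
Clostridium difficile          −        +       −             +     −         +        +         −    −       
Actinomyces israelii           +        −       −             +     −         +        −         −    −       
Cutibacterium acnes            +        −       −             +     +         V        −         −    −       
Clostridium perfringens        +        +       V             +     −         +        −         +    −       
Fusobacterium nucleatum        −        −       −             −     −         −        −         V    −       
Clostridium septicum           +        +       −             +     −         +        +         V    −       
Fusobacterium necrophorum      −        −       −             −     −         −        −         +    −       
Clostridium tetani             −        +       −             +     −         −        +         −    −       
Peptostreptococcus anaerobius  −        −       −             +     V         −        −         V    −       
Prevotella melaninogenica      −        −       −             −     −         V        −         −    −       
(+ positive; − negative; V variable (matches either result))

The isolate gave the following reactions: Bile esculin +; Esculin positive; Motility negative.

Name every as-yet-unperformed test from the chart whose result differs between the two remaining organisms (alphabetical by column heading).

Catalase, Gram, H2S, Nitrate, Spores

Bile esculin +: excludes 9 organisms — 2 left.
Esculin +: all 2 remaining candidates are consistent.
Motility −: all 2 remaining candidates are consistent.
Two candidates remain: Bacteroides fragilis and Clostridium perfringens.
  Nitrate: Bacteroides fragilis −, Clostridium perfringens + — discriminates.
  Spores: Bacteroides fragilis −, Clostridium perfringens + — discriminates.
  Gram: Bacteroides fragilis −, Clostridium perfringens + — discriminates.
  Catalase: Bacteroides fragilis +, Clostridium perfringens − — discriminates.
  H2S: Bacteroides fragilis −, Clostridium perfringens + — discriminates.
  Urease: − vs − — same for both, does not separate.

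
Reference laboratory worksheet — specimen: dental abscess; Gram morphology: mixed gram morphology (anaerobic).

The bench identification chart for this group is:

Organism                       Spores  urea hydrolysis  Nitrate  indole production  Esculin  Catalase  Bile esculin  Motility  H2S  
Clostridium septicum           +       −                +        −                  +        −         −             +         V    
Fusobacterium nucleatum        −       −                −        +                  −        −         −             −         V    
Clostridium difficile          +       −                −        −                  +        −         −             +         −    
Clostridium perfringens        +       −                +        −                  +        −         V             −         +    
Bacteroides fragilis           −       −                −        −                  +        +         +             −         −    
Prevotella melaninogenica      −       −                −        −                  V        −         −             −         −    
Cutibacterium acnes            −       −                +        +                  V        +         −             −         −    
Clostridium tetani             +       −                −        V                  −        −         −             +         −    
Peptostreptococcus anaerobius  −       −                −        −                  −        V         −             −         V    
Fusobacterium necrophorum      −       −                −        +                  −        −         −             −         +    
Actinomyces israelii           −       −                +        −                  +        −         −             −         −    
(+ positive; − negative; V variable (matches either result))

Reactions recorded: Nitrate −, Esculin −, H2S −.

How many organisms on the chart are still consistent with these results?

Esculin −: excludes 5 organisms — 6 left.
Nitrate −: excludes Cutibacterium acnes — 5 left.
H2S −: excludes Fusobacterium necrophorum — 4 left.
Still consistent: Clostridium tetani, Fusobacterium nucleatum, Peptostreptococcus anaerobius, Prevotella melaninogenica.

4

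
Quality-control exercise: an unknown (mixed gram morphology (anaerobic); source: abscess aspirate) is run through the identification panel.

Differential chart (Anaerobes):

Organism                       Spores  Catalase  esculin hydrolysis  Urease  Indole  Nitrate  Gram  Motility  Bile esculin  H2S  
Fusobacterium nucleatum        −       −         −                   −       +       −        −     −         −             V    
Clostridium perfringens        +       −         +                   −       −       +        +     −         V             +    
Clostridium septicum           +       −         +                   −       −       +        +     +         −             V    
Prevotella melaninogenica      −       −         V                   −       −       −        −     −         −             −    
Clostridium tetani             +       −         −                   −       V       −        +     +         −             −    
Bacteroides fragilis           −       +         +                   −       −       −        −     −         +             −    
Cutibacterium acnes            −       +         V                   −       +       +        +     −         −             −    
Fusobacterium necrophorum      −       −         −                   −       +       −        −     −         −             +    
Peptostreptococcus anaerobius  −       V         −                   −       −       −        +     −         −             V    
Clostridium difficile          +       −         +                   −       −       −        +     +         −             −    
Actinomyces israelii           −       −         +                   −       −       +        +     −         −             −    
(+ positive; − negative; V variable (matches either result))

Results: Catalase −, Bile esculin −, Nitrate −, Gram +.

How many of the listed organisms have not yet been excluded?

Nitrate −: excludes Clostridium perfringens, Clostridium septicum, Cutibacterium acnes, Actinomyces israelii — 7 left.
Catalase −: excludes Bacteroides fragilis — 6 left.
Bile esculin −: all 6 remaining candidates are consistent.
Gram +: excludes Fusobacterium nucleatum, Prevotella melaninogenica, Fusobacterium necrophorum — 3 left.
Still consistent: Clostridium difficile, Clostridium tetani, Peptostreptococcus anaerobius.

3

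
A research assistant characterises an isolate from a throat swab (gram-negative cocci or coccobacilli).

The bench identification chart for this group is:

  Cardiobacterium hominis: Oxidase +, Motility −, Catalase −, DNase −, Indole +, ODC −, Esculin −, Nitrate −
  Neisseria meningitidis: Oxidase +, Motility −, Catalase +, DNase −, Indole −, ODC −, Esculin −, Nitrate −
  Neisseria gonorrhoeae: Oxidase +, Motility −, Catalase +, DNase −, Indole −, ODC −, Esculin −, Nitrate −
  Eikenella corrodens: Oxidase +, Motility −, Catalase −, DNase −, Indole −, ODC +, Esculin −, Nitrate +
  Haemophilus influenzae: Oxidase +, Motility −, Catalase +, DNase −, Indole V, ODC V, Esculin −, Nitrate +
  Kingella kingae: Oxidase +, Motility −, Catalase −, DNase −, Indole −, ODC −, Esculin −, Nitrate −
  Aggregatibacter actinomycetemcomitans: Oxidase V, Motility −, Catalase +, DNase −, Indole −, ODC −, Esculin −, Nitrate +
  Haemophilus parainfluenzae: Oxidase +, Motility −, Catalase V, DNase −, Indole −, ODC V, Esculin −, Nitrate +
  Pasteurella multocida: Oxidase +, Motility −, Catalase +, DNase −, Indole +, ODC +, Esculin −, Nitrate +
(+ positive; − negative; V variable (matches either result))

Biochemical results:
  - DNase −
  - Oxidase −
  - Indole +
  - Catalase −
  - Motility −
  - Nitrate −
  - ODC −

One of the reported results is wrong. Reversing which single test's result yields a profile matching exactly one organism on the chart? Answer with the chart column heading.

Oxidase

As reported, no row in the chart matches all 7 reactions.
Reversing Nitrate → still no organism matches.
Reversing Indole → still no organism matches.
Reversing ODC → still no organism matches.
Reversing Oxidase (to +) → unique match: Cardiobacterium hominis.
Reversing Catalase → still no organism matches.
Reversing Motility → still no organism matches.
Reversing DNase → still no organism matches.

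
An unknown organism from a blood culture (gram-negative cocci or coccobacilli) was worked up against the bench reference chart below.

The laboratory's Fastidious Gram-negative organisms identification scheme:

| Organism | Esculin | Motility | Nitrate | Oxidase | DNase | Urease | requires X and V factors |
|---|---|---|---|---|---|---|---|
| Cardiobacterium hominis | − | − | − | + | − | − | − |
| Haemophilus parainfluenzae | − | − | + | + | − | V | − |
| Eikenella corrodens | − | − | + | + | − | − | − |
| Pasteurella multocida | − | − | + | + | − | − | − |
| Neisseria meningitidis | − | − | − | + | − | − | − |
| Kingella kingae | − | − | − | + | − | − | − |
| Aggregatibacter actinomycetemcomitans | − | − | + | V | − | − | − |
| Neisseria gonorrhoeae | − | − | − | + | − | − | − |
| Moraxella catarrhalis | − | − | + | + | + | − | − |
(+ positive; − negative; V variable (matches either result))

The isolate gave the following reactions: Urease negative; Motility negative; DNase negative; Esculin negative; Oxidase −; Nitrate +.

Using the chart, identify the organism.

Nitrate +: excludes Cardiobacterium hominis, Neisseria meningitidis, Kingella kingae, Neisseria gonorrhoeae — 5 left.
Esculin −: all 5 remaining candidates are consistent.
Oxidase −: excludes Haemophilus parainfluenzae, Eikenella corrodens, Pasteurella multocida, Moraxella catarrhalis — 1 left.
DNase −: the one remaining candidate is consistent.
Urease −: the one remaining candidate is consistent.
Motility −: the one remaining candidate is consistent.

Aggregatibacter actinomycetemcomitans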